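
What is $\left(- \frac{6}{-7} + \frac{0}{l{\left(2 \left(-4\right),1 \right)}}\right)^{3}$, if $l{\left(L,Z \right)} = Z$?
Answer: $\frac{216}{343} \approx 0.62974$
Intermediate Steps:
$\left(- \frac{6}{-7} + \frac{0}{l{\left(2 \left(-4\right),1 \right)}}\right)^{3} = \left(- \frac{6}{-7} + \frac{0}{1}\right)^{3} = \left(\left(-6\right) \left(- \frac{1}{7}\right) + 0 \cdot 1\right)^{3} = \left(\frac{6}{7} + 0\right)^{3} = \left(\frac{6}{7}\right)^{3} = \frac{216}{343}$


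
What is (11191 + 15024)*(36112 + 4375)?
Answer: 1061366705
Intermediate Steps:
(11191 + 15024)*(36112 + 4375) = 26215*40487 = 1061366705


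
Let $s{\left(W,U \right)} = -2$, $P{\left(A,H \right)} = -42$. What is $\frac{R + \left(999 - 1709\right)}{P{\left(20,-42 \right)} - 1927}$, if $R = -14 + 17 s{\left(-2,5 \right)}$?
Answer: $\frac{758}{1969} \approx 0.38497$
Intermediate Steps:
$R = -48$ ($R = -14 + 17 \left(-2\right) = -14 - 34 = -48$)
$\frac{R + \left(999 - 1709\right)}{P{\left(20,-42 \right)} - 1927} = \frac{-48 + \left(999 - 1709\right)}{-42 - 1927} = \frac{-48 + \left(999 - 1709\right)}{-1969} = \left(-48 - 710\right) \left(- \frac{1}{1969}\right) = \left(-758\right) \left(- \frac{1}{1969}\right) = \frac{758}{1969}$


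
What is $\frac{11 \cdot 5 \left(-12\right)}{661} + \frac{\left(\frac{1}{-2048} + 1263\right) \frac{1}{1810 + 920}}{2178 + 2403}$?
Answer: $- \frac{1300198156969}{1302299873280} \approx -0.99839$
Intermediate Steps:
$\frac{11 \cdot 5 \left(-12\right)}{661} + \frac{\left(\frac{1}{-2048} + 1263\right) \frac{1}{1810 + 920}}{2178 + 2403} = 55 \left(-12\right) \frac{1}{661} + \frac{\left(- \frac{1}{2048} + 1263\right) \frac{1}{2730}}{4581} = \left(-660\right) \frac{1}{661} + \frac{2586623}{2048} \cdot \frac{1}{2730} \cdot \frac{1}{4581} = - \frac{660}{661} + \frac{198971}{430080} \cdot \frac{1}{4581} = - \frac{660}{661} + \frac{198971}{1970196480} = - \frac{1300198156969}{1302299873280}$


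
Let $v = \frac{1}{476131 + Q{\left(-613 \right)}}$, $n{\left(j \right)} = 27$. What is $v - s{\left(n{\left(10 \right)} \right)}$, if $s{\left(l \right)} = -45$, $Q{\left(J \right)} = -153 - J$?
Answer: $\frac{21446596}{476591} \approx 45.0$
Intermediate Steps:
$v = \frac{1}{476591}$ ($v = \frac{1}{476131 - -460} = \frac{1}{476131 + \left(-153 + 613\right)} = \frac{1}{476131 + 460} = \frac{1}{476591} \approx 2.0982 \cdot 10^{-6}$)
$v - s{\left(n{\left(10 \right)} \right)} = \frac{1}{476591} - -45 = \frac{1}{476591} + 45 = \frac{21446596}{476591}$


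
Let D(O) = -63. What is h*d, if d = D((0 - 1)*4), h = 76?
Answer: -4788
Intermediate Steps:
d = -63
h*d = 76*(-63) = -4788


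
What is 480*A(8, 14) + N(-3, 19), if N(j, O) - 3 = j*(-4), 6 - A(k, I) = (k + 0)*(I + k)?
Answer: -81585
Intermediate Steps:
A(k, I) = 6 - k*(I + k) (A(k, I) = 6 - (k + 0)*(I + k) = 6 - k*(I + k))
N(j, O) = 3 - 4*j (N(j, O) = 3 + j*(-4) = 3 - 4*j)
480*A(8, 14) + N(-3, 19) = 480*(6 - 1*8² - 1*14*8) + (3 - 4*(-3)) = 480*(6 - 1*64 - 112) + (3 + 12) = 480*(6 - 64 - 112) + 15 = 480*(-170) + 15 = -81600 + 15 = -81585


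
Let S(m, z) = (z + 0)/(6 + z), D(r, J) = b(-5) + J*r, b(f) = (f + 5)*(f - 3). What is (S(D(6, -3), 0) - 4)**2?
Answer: 16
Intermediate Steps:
b(f) = (-3 + f)*(5 + f) (b(f) = (5 + f)*(-3 + f) = (-3 + f)*(5 + f))
D(r, J) = J*r (D(r, J) = (-15 + (-5)**2 + 2*(-5)) + J*r = (-15 + 25 - 10) + J*r = 0 + J*r = J*r)
S(m, z) = z/(6 + z)
(S(D(6, -3), 0) - 4)**2 = (0/(6 + 0) - 4)**2 = (0/6 - 4)**2 = (0*(1/6) - 4)**2 = (0 - 4)**2 = (-4)**2 = 16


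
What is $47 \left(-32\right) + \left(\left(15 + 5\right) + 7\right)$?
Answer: $-1477$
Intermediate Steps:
$47 \left(-32\right) + \left(\left(15 + 5\right) + 7\right) = -1504 + \left(20 + 7\right) = -1504 + 27 = -1477$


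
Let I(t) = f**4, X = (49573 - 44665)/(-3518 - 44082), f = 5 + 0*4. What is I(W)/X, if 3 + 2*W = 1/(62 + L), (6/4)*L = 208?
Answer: -7437500/1227 ≈ -6061.5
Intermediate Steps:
L = 416/3 (L = (2/3)*208 = 416/3 ≈ 138.67)
f = 5 (f = 5 + 0 = 5)
W = -1803/1204 (W = -3/2 + 1/(2*(62 + 416/3)) = -3/2 + 1/(2*(602/3)) = -3/2 + (1/2)*(3/602) = -3/2 + 3/1204 = -1803/1204 ≈ -1.4975)
X = -1227/11900 (X = 4908/(-47600) = 4908*(-1/47600) = -1227/11900 ≈ -0.10311)
I(t) = 625 (I(t) = 5**4 = 625)
I(W)/X = 625/(-1227/11900) = 625*(-11900/1227) = -7437500/1227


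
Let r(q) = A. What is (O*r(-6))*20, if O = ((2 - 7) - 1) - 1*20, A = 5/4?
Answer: -650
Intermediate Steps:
A = 5/4 (A = 5*(¼) = 5/4 ≈ 1.2500)
r(q) = 5/4
O = -26 (O = (-5 - 1) - 20 = -6 - 20 = -26)
(O*r(-6))*20 = -26*5/4*20 = -65/2*20 = -650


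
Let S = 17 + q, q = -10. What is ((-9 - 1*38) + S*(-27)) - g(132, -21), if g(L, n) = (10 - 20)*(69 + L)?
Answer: 1774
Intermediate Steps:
S = 7 (S = 17 - 10 = 7)
g(L, n) = -690 - 10*L (g(L, n) = -10*(69 + L) = -690 - 10*L)
((-9 - 1*38) + S*(-27)) - g(132, -21) = ((-9 - 1*38) + 7*(-27)) - (-690 - 10*132) = ((-9 - 38) - 189) - (-690 - 1320) = (-47 - 189) - 1*(-2010) = -236 + 2010 = 1774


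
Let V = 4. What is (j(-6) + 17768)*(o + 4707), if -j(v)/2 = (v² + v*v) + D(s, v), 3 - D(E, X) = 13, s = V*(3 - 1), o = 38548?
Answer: 763191220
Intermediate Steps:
s = 8 (s = 4*(3 - 1) = 4*2 = 8)
D(E, X) = -10 (D(E, X) = 3 - 1*13 = 3 - 13 = -10)
j(v) = 20 - 4*v² (j(v) = -2*((v² + v*v) - 10) = -2*((v² + v²) - 10) = -2*(2*v² - 10) = -2*(-10 + 2*v²) = 20 - 4*v²)
(j(-6) + 17768)*(o + 4707) = ((20 - 4*(-6)²) + 17768)*(38548 + 4707) = ((20 - 4*36) + 17768)*43255 = ((20 - 144) + 17768)*43255 = (-124 + 17768)*43255 = 17644*43255 = 763191220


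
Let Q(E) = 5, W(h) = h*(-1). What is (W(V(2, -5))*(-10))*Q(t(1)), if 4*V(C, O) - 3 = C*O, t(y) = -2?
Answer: -175/2 ≈ -87.500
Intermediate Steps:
V(C, O) = ¾ + C*O/4 (V(C, O) = ¾ + (C*O)/4 = ¾ + C*O/4)
W(h) = -h
(W(V(2, -5))*(-10))*Q(t(1)) = (-(¾ + (¼)*2*(-5))*(-10))*5 = (-(¾ - 5/2)*(-10))*5 = (-1*(-7/4)*(-10))*5 = ((7/4)*(-10))*5 = -35/2*5 = -175/2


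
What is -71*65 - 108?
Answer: -4723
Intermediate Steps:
-71*65 - 108 = -4615 - 108 = -4723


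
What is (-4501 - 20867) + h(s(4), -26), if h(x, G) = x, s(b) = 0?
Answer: -25368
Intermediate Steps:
(-4501 - 20867) + h(s(4), -26) = (-4501 - 20867) + 0 = -25368 + 0 = -25368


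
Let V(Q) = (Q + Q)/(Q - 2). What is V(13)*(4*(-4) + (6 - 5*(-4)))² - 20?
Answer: 2380/11 ≈ 216.36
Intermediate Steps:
V(Q) = 2*Q/(-2 + Q) (V(Q) = (2*Q)/(-2 + Q) = 2*Q/(-2 + Q))
V(13)*(4*(-4) + (6 - 5*(-4)))² - 20 = (2*13/(-2 + 13))*(4*(-4) + (6 - 5*(-4)))² - 20 = (2*13/11)*(-16 + (6 + 20))² - 20 = (2*13*(1/11))*(-16 + 26)² - 20 = (26/11)*10² - 20 = (26/11)*100 - 20 = 2600/11 - 20 = 2380/11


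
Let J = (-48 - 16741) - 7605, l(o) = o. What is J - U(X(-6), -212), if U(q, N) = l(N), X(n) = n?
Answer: -24182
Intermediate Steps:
U(q, N) = N
J = -24394 (J = -16789 - 7605 = -24394)
J - U(X(-6), -212) = -24394 - 1*(-212) = -24394 + 212 = -24182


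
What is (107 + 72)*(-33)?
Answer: -5907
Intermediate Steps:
(107 + 72)*(-33) = 179*(-33) = -5907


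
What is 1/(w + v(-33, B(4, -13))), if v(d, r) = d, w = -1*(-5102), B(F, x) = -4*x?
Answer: 1/5069 ≈ 0.00019728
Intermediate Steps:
w = 5102
1/(w + v(-33, B(4, -13))) = 1/(5102 - 33) = 1/5069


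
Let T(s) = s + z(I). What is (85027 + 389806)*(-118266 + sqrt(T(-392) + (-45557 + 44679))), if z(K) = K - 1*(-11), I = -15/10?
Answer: -56156599578 + 474833*I*sqrt(5042)/2 ≈ -5.6157e+10 + 1.6858e+7*I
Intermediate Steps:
I = -3/2 (I = -15*1/10 = -3/2 ≈ -1.5000)
z(K) = 11 + K (z(K) = K + 11 = 11 + K)
T(s) = 19/2 + s (T(s) = s + (11 - 3/2) = s + 19/2 = 19/2 + s)
(85027 + 389806)*(-118266 + sqrt(T(-392) + (-45557 + 44679))) = (85027 + 389806)*(-118266 + sqrt((19/2 - 392) + (-45557 + 44679))) = 474833*(-118266 + sqrt(-765/2 - 878)) = 474833*(-118266 + sqrt(-2521/2)) = 474833*(-118266 + I*sqrt(5042)/2) = -56156599578 + 474833*I*sqrt(5042)/2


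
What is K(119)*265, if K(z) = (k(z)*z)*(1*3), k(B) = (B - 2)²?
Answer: 1295047845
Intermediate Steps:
k(B) = (-2 + B)²
K(z) = 3*z*(-2 + z)² (K(z) = ((-2 + z)²*z)*(1*3) = (z*(-2 + z)²)*3 = 3*z*(-2 + z)²)
K(119)*265 = (3*119*(-2 + 119)²)*265 = (3*119*117²)*265 = (3*119*13689)*265 = 4886973*265 = 1295047845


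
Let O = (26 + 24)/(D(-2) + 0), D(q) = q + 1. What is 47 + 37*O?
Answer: -1803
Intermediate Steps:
D(q) = 1 + q
O = -50 (O = (26 + 24)/((1 - 2) + 0) = 50/(-1 + 0) = 50/(-1) = 50*(-1) = -50)
47 + 37*O = 47 + 37*(-50) = 47 - 1850 = -1803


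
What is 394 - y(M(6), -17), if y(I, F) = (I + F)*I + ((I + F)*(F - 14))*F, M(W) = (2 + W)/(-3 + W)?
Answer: 71873/9 ≈ 7985.9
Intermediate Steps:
M(W) = (2 + W)/(-3 + W)
y(I, F) = I*(F + I) + F*(-14 + F)*(F + I) (y(I, F) = (F + I)*I + ((F + I)*(-14 + F))*F = I*(F + I) + ((-14 + F)*(F + I))*F = I*(F + I) + F*(-14 + F)*(F + I))
394 - y(M(6), -17) = 394 - ((-17)³ + ((2 + 6)/(-3 + 6))² - 14*(-17)² + ((2 + 6)/(-3 + 6))*(-17)² - 13*(-17)*(2 + 6)/(-3 + 6)) = 394 - (-4913 + (8/3)² - 14*289 + (8/3)*289 - 13*(-17)*8/3) = 394 - (-4913 + ((⅓)*8)² - 4046 + ((⅓)*8)*289 - 13*(-17)*(⅓)*8) = 394 - (-4913 + (8/3)² - 4046 + (8/3)*289 - 13*(-17)*8/3) = 394 - (-4913 + 64/9 - 4046 + 2312/3 + 1768/3) = 394 - 1*(-68327/9) = 394 + 68327/9 = 71873/9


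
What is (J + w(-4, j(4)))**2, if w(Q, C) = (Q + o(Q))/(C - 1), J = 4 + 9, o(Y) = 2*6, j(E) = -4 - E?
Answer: 11881/81 ≈ 146.68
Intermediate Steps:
o(Y) = 12
J = 13
w(Q, C) = (12 + Q)/(-1 + C) (w(Q, C) = (Q + 12)/(C - 1) = (12 + Q)/(-1 + C))
(J + w(-4, j(4)))**2 = (13 + (12 - 4)/(-1 + (-4 - 1*4)))**2 = (13 + 8/(-1 + (-4 - 4)))**2 = (13 + 8/(-1 - 8))**2 = (13 + 8/(-9))**2 = (13 - 1/9*8)**2 = (13 - 8/9)**2 = (109/9)**2 = 11881/81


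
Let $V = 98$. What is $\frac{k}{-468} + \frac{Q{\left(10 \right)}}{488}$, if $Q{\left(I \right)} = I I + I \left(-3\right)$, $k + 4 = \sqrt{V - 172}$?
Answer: $\frac{4339}{28548} - \frac{i \sqrt{74}}{468} \approx 0.15199 - 0.018381 i$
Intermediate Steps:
$k = -4 + i \sqrt{74}$ ($k = -4 + \sqrt{98 - 172} = -4 + \sqrt{-74} = -4 + i \sqrt{74} \approx -4.0 + 8.6023 i$)
$Q{\left(I \right)} = I^{2} - 3 I$
$\frac{k}{-468} + \frac{Q{\left(10 \right)}}{488} = \frac{-4 + i \sqrt{74}}{-468} + \frac{10 \left(-3 + 10\right)}{488} = \left(-4 + i \sqrt{74}\right) \left(- \frac{1}{468}\right) + 10 \cdot 7 \cdot \frac{1}{488} = \left(\frac{1}{117} - \frac{i \sqrt{74}}{468}\right) + 70 \cdot \frac{1}{488} = \left(\frac{1}{117} - \frac{i \sqrt{74}}{468}\right) + \frac{35}{244} = \frac{4339}{28548} - \frac{i \sqrt{74}}{468}$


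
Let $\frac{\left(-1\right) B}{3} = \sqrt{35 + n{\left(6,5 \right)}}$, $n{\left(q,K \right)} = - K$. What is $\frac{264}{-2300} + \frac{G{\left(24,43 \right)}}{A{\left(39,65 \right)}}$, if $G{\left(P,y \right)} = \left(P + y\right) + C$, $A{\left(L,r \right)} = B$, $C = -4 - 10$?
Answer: $- \frac{66}{575} - \frac{53 \sqrt{30}}{90} \approx -3.3403$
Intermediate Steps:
$C = -14$ ($C = -4 - 10 = -14$)
$B = - 3 \sqrt{30}$ ($B = - 3 \sqrt{35 - 5} = - 3 \sqrt{30} \approx -16.432$)
$A{\left(L,r \right)} = - 3 \sqrt{30}$
$G{\left(P,y \right)} = -14 + P + y$ ($G{\left(P,y \right)} = \left(P + y\right) - 14 = -14 + P + y$)
$\frac{264}{-2300} + \frac{G{\left(24,43 \right)}}{A{\left(39,65 \right)}} = \frac{264}{-2300} + \frac{-14 + 24 + 43}{\left(-3\right) \sqrt{30}} = 264 \left(- \frac{1}{2300}\right) + 53 \left(- \frac{\sqrt{30}}{90}\right) = - \frac{66}{575} - \frac{53 \sqrt{30}}{90}$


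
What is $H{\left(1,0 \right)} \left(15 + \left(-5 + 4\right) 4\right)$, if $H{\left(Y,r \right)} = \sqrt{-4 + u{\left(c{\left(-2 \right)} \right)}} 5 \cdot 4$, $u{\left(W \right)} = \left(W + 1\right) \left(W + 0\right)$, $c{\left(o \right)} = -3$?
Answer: $220 \sqrt{2} \approx 311.13$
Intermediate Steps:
$u{\left(W \right)} = W \left(1 + W\right)$ ($u{\left(W \right)} = \left(1 + W\right) W = W \left(1 + W\right)$)
$H{\left(Y,r \right)} = 20 \sqrt{2}$ ($H{\left(Y,r \right)} = \sqrt{-4 - 3 \left(1 - 3\right)} 5 \cdot 4 = \sqrt{-4 - -6} \cdot 5 \cdot 4 = \sqrt{-4 + 6} \cdot 5 \cdot 4 = \sqrt{2} \cdot 5 \cdot 4 = 5 \sqrt{2} \cdot 4 = 20 \sqrt{2}$)
$H{\left(1,0 \right)} \left(15 + \left(-5 + 4\right) 4\right) = 20 \sqrt{2} \left(15 + \left(-5 + 4\right) 4\right) = 20 \sqrt{2} \left(15 - 4\right) = 20 \sqrt{2} \cdot 11 = 220 \sqrt{2}$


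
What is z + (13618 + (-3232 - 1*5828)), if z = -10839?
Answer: -6281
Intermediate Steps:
z + (13618 + (-3232 - 1*5828)) = -10839 + (13618 + (-3232 - 1*5828)) = -10839 + (13618 + (-3232 - 5828)) = -10839 + (13618 - 9060) = -10839 + 4558 = -6281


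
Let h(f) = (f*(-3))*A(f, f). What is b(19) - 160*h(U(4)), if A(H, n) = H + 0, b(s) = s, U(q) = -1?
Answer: 499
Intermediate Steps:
A(H, n) = H
h(f) = -3*f² (h(f) = (f*(-3))*f = (-3*f)*f = -3*f²)
b(19) - 160*h(U(4)) = 19 - (-480)*(-1)² = 19 - (-480) = 19 - 160*(-3) = 19 + 480 = 499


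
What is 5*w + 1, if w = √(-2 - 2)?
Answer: 1 + 10*I ≈ 1.0 + 10.0*I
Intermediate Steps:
w = 2*I (w = √(-4) = 2*I ≈ 2.0*I)
5*w + 1 = 5*(2*I) + 1 = 10*I + 1 = 1 + 10*I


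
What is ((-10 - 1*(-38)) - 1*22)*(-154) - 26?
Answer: -950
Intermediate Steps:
((-10 - 1*(-38)) - 1*22)*(-154) - 26 = ((-10 + 38) - 22)*(-154) - 26 = (28 - 22)*(-154) - 26 = 6*(-154) - 26 = -924 - 26 = -950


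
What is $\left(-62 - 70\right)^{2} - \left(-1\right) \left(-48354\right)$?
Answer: $-30930$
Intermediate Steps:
$\left(-62 - 70\right)^{2} - \left(-1\right) \left(-48354\right) = \left(-62 - 70\right)^{2} - 48354 = \left(-132\right)^{2} - 48354 = 17424 - 48354 = -30930$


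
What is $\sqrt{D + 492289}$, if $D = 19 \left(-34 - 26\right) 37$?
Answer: $\sqrt{450109} \approx 670.9$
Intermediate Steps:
$D = -42180$ ($D = 19 \left(-34 - 26\right) 37 = 19 \left(-60\right) 37 = \left(-1140\right) 37 = -42180$)
$\sqrt{D + 492289} = \sqrt{-42180 + 492289} = \sqrt{450109}$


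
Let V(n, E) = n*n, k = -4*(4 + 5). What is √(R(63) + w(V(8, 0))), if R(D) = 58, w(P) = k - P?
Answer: I*√42 ≈ 6.4807*I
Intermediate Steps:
k = -36 (k = -4*9 = -36)
V(n, E) = n²
w(P) = -36 - P
√(R(63) + w(V(8, 0))) = √(58 + (-36 - 1*8²)) = √(58 + (-36 - 1*64)) = √(58 + (-36 - 64)) = √(58 - 100) = √(-42) = I*√42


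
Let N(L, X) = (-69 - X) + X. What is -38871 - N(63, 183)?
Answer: -38802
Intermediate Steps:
N(L, X) = -69
-38871 - N(63, 183) = -38871 - 1*(-69) = -38871 + 69 = -38802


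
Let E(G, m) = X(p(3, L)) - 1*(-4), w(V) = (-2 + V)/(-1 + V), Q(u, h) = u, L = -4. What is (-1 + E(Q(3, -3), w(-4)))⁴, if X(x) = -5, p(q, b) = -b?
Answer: 16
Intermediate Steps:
w(V) = (-2 + V)/(-1 + V)
E(G, m) = -1 (E(G, m) = -5 - 1*(-4) = -5 + 4 = -1)
(-1 + E(Q(3, -3), w(-4)))⁴ = (-1 - 1)⁴ = (-2)⁴ = 16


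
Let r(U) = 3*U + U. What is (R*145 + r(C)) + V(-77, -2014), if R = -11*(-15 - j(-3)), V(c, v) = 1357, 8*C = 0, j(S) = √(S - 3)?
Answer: 25282 + 1595*I*√6 ≈ 25282.0 + 3906.9*I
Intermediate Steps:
j(S) = √(-3 + S)
C = 0 (C = (⅛)*0 = 0)
r(U) = 4*U
R = 165 + 11*I*√6 (R = -11*(-15 - √(-3 - 3)) = -11*(-15 - √(-6)) = -11*(-15 - I*√6) = 165 + 11*I*√6 ≈ 165.0 + 26.944*I)
(R*145 + r(C)) + V(-77, -2014) = ((165 + 11*I*√6)*145 + 4*0) + 1357 = ((23925 + 1595*I*√6) + 0) + 1357 = (23925 + 1595*I*√6) + 1357 = 25282 + 1595*I*√6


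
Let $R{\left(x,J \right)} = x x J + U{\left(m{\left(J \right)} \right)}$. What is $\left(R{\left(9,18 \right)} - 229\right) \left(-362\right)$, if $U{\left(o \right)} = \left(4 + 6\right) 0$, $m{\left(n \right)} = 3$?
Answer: $-444898$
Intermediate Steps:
$U{\left(o \right)} = 0$ ($U{\left(o \right)} = 10 \cdot 0 = 0$)
$R{\left(x,J \right)} = J x^{2}$ ($R{\left(x,J \right)} = x x J + 0 = x^{2} J + 0 = J x^{2} + 0 = J x^{2}$)
$\left(R{\left(9,18 \right)} - 229\right) \left(-362\right) = \left(18 \cdot 9^{2} - 229\right) \left(-362\right) = \left(18 \cdot 81 - 229\right) \left(-362\right) = \left(1458 - 229\right) \left(-362\right) = 1229 \left(-362\right) = -444898$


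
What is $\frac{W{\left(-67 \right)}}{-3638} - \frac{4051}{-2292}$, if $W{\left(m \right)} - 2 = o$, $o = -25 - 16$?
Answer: $\frac{7413463}{4169148} \approx 1.7782$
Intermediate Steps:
$o = -41$ ($o = -25 - 16 = -41$)
$W{\left(m \right)} = -39$ ($W{\left(m \right)} = 2 - 41 = -39$)
$\frac{W{\left(-67 \right)}}{-3638} - \frac{4051}{-2292} = - \frac{39}{-3638} - \frac{4051}{-2292} = \left(-39\right) \left(- \frac{1}{3638}\right) - - \frac{4051}{2292} = \frac{39}{3638} + \frac{4051}{2292} = \frac{7413463}{4169148}$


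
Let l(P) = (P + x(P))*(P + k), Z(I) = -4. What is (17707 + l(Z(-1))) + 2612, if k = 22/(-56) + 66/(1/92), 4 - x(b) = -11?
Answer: 2437755/28 ≈ 87063.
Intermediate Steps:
x(b) = 15 (x(b) = 4 - 1*(-11) = 4 + 11 = 15)
k = 170005/28 (k = 22*(-1/56) + 66/(1/92) = -11/28 + 66*92 = -11/28 + 6072 = 170005/28 ≈ 6071.6)
l(P) = (15 + P)*(170005/28 + P) (l(P) = (P + 15)*(P + 170005/28) = (15 + P)*(170005/28 + P))
(17707 + l(Z(-1))) + 2612 = (17707 + (2550075/28 + (-4)² + (170425/28)*(-4))) + 2612 = (17707 + (2550075/28 + 16 - 170425/7)) + 2612 = (17707 + 1868823/28) + 2612 = 2364619/28 + 2612 = 2437755/28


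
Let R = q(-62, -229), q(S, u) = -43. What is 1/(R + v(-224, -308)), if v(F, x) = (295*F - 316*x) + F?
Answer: 1/30981 ≈ 3.2278e-5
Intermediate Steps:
v(F, x) = -316*x + 296*F (v(F, x) = (-316*x + 295*F) + F = -316*x + 296*F)
R = -43
1/(R + v(-224, -308)) = 1/(-43 + (-316*(-308) + 296*(-224))) = 1/(-43 + (97328 - 66304)) = 1/(-43 + 31024) = 1/30981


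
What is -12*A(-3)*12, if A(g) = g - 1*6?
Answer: 1296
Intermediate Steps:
A(g) = -6 + g (A(g) = g - 6 = -6 + g)
-12*A(-3)*12 = -12*(-6 - 3)*12 = -12*(-9)*12 = 108*12 = 1296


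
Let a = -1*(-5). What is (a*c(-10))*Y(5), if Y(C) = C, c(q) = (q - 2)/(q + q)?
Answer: 15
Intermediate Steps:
c(q) = (-2 + q)/(2*q) (c(q) = (-2 + q)/((2*q)) = (-2 + q)*(1/(2*q)) = (-2 + q)/(2*q))
a = 5
(a*c(-10))*Y(5) = (5*((1/2)*(-2 - 10)/(-10)))*5 = (5*((1/2)*(-1/10)*(-12)))*5 = (5*(3/5))*5 = 3*5 = 15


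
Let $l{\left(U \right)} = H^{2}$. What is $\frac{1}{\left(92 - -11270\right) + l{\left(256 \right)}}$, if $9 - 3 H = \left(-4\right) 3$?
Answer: $\frac{1}{11411} \approx 8.7635 \cdot 10^{-5}$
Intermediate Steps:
$H = 7$ ($H = 3 - \frac{\left(-4\right) 3}{3} = 3 - -4 = 3 + 4 = 7$)
$l{\left(U \right)} = 49$ ($l{\left(U \right)} = 7^{2} = 49$)
$\frac{1}{\left(92 - -11270\right) + l{\left(256 \right)}} = \frac{1}{\left(92 - -11270\right) + 49} = \frac{1}{\left(92 + 11270\right) + 49} = \frac{1}{11362 + 49} = \frac{1}{11411}$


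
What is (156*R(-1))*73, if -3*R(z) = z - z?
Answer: 0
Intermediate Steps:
R(z) = 0 (R(z) = -(z - z)/3 = -1/3*0 = 0)
(156*R(-1))*73 = (156*0)*73 = 0*73 = 0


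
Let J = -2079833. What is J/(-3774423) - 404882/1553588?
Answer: 851503828859/2931949139862 ≈ 0.29042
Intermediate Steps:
J/(-3774423) - 404882/1553588 = -2079833/(-3774423) - 404882/1553588 = -2079833*(-1/3774423) - 404882*1/1553588 = 2079833/3774423 - 202441/776794 = 851503828859/2931949139862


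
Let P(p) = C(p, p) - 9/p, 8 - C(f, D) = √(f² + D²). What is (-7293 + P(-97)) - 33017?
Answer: -3909285/97 - 97*√2 ≈ -40439.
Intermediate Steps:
C(f, D) = 8 - √(D² + f²) (C(f, D) = 8 - √(f² + D²) = 8 - √(D² + f²))
P(p) = 8 - 9/p - √2*√(p²) (P(p) = (8 - √(p² + p²)) - 9/p = (8 - √(2*p²)) - 9/p = (8 - √2*√(p²)) - 9/p = 8 - 9/p - √2*√(p²))
(-7293 + P(-97)) - 33017 = (-7293 + (8 - 9/(-97) - √2*√((-97)²))) - 33017 = (-7293 + (8 - 9*(-1/97) - √2*√9409)) - 33017 = (-7293 + (8 + 9/97 - 1*√2*97)) - 33017 = (-7293 + (8 + 9/97 - 97*√2)) - 33017 = (-7293 + (785/97 - 97*√2)) - 33017 = (-706636/97 - 97*√2) - 33017 = -3909285/97 - 97*√2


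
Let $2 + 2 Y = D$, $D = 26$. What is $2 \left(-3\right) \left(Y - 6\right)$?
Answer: $-36$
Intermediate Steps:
$Y = 12$ ($Y = -1 + \frac{1}{2} \cdot 26 = -1 + 13 = 12$)
$2 \left(-3\right) \left(Y - 6\right) = 2 \left(-3\right) \left(12 - 6\right) = \left(-6\right) 6 = -36$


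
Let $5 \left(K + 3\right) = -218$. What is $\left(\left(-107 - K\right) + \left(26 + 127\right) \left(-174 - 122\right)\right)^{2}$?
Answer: $\frac{51411934564}{25} \approx 2.0565 \cdot 10^{9}$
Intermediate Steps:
$K = - \frac{233}{5}$ ($K = -3 + \frac{1}{5} \left(-218\right) = -3 - \frac{218}{5} = - \frac{233}{5} \approx -46.6$)
$\left(\left(-107 - K\right) + \left(26 + 127\right) \left(-174 - 122\right)\right)^{2} = \left(\left(-107 - - \frac{233}{5}\right) + \left(26 + 127\right) \left(-174 - 122\right)\right)^{2} = \left(\left(-107 + \frac{233}{5}\right) + 153 \left(-296\right)\right)^{2} = \left(- \frac{302}{5} - 45288\right)^{2} = \left(- \frac{226742}{5}\right)^{2} = \frac{51411934564}{25}$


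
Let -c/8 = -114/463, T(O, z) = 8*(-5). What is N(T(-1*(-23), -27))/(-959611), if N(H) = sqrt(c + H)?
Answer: -2*I*sqrt(2038126)/444299893 ≈ -6.4264e-6*I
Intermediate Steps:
T(O, z) = -40
c = 912/463 (c = -(-912)/463 = -8*(-114/463) = 912/463 ≈ 1.9698)
N(H) = sqrt(912/463 + H)
N(T(-1*(-23), -27))/(-959611) = (sqrt(422256 + 214369*(-40))/463)/(-959611) = (sqrt(422256 - 8574760)/463)*(-1/959611) = (sqrt(-8152504)/463)*(-1/959611) = ((2*I*sqrt(2038126))/463)*(-1/959611) = (2*I*sqrt(2038126)/463)*(-1/959611) = -2*I*sqrt(2038126)/444299893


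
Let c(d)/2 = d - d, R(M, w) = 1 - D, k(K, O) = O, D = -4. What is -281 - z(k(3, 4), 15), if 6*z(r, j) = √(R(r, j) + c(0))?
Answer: -281 - √5/6 ≈ -281.37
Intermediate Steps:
R(M, w) = 5 (R(M, w) = 1 - 1*(-4) = 1 + 4 = 5)
c(d) = 0 (c(d) = 2*(d - d) = 2*0 = 0)
z(r, j) = √5/6 (z(r, j) = √(5 + 0)/6 = √5/6)
-281 - z(k(3, 4), 15) = -281 - √5/6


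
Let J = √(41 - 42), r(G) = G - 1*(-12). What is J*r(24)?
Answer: 36*I ≈ 36.0*I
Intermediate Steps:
r(G) = 12 + G (r(G) = G + 12 = 12 + G)
J = I (J = √(-1) = I ≈ 1.0*I)
J*r(24) = I*(12 + 24) = I*36 = 36*I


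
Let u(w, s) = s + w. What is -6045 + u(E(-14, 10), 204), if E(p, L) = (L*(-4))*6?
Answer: -6081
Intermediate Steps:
E(p, L) = -24*L (E(p, L) = -4*L*6 = -24*L)
-6045 + u(E(-14, 10), 204) = -6045 + (204 - 24*10) = -6045 + (204 - 240) = -6045 - 36 = -6081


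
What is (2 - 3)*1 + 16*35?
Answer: 559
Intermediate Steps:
(2 - 3)*1 + 16*35 = -1*1 + 560 = -1 + 560 = 559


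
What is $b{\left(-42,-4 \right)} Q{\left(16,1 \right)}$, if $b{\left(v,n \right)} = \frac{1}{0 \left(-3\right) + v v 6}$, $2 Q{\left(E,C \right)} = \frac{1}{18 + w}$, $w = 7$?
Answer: $\frac{1}{529200} \approx 1.8896 \cdot 10^{-6}$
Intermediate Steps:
$Q{\left(E,C \right)} = \frac{1}{50}$ ($Q{\left(E,C \right)} = \frac{1}{2 \left(18 + 7\right)} = \frac{1}{2 \cdot 25} = \frac{1}{2} \cdot \frac{1}{25} = \frac{1}{50}$)
$b{\left(v,n \right)} = \frac{1}{6 v^{2}}$ ($b{\left(v,n \right)} = \frac{1}{0 + v^{2} \cdot 6} = \frac{1}{0 + 6 v^{2}} = \frac{1}{6 v^{2}}$)
$b{\left(-42,-4 \right)} Q{\left(16,1 \right)} = \frac{1}{6 \cdot 1764} \cdot \frac{1}{50} = \frac{1}{6} \cdot \frac{1}{1764} \cdot \frac{1}{50} = \frac{1}{10584} \cdot \frac{1}{50} = \frac{1}{529200}$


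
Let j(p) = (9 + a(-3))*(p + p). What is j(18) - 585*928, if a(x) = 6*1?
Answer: -542340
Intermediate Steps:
a(x) = 6
j(p) = 30*p (j(p) = (9 + 6)*(p + p) = 15*(2*p) = 30*p)
j(18) - 585*928 = 30*18 - 585*928 = 540 - 542880 = -542340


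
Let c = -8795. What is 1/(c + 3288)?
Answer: -1/5507 ≈ -0.00018159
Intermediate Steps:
1/(c + 3288) = 1/(-8795 + 3288) = 1/(-5507) = -1/5507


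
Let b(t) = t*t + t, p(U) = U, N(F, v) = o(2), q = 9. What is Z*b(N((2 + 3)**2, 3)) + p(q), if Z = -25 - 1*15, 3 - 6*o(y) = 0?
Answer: -21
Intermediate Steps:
o(y) = 1/2 (o(y) = 1/2 - 1/6*0 = 1/2 + 0 = 1/2)
N(F, v) = 1/2
Z = -40 (Z = -25 - 15 = -40)
b(t) = t + t**2 (b(t) = t**2 + t = t + t**2)
Z*b(N((2 + 3)**2, 3)) + p(q) = -20*(1 + 1/2) + 9 = -20*3/2 + 9 = -40*3/4 + 9 = -30 + 9 = -21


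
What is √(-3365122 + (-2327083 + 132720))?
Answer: I*√5559485 ≈ 2357.9*I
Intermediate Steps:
√(-3365122 + (-2327083 + 132720)) = √(-3365122 - 2194363) = √(-5559485) = I*√5559485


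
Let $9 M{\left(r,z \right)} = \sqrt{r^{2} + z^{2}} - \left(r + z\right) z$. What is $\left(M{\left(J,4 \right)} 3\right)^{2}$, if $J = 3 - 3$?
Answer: $16$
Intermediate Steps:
$J = 0$
$M{\left(r,z \right)} = \frac{\sqrt{r^{2} + z^{2}}}{9} - \frac{z \left(r + z\right)}{9}$ ($M{\left(r,z \right)} = \frac{\sqrt{r^{2} + z^{2}} - \left(r + z\right) z}{9} = \frac{\sqrt{r^{2} + z^{2}} - z \left(r + z\right)}{9} = \frac{\sqrt{r^{2} + z^{2}}}{9} - \frac{z \left(r + z\right)}{9}$)
$\left(M{\left(J,4 \right)} 3\right)^{2} = \left(\left(- \frac{4^{2}}{9} + \frac{\sqrt{0^{2} + 4^{2}}}{9} - 0 \cdot 4\right) 3\right)^{2} = \left(\left(\left(- \frac{1}{9}\right) 16 + \frac{\sqrt{0 + 16}}{9} + 0\right) 3\right)^{2} = \left(\left(- \frac{16}{9} + \frac{\sqrt{16}}{9} + 0\right) 3\right)^{2} = \left(\left(- \frac{16}{9} + \frac{1}{9} \cdot 4 + 0\right) 3\right)^{2} = \left(\left(- \frac{16}{9} + \frac{4}{9} + 0\right) 3\right)^{2} = \left(\left(- \frac{4}{3}\right) 3\right)^{2} = \left(-4\right)^{2} = 16$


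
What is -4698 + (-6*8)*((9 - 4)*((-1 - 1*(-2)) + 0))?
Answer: -4938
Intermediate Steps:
-4698 + (-6*8)*((9 - 4)*((-1 - 1*(-2)) + 0)) = -4698 - 240*((-1 + 2) + 0) = -4698 - 240*(1 + 0) = -4698 - 240 = -4938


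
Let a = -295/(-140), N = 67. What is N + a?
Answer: 1935/28 ≈ 69.107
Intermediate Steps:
a = 59/28 (a = -295*(-1/140) = 59/28 ≈ 2.1071)
N + a = 67 + 59/28 = 1935/28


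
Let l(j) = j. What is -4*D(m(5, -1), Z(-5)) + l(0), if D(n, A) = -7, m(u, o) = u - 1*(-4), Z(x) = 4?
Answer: 28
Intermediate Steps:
m(u, o) = 4 + u (m(u, o) = u + 4 = 4 + u)
-4*D(m(5, -1), Z(-5)) + l(0) = -4*(-7) + 0 = 28 + 0 = 28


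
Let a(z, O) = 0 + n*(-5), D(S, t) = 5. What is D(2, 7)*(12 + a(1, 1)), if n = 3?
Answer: -15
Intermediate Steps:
a(z, O) = -15 (a(z, O) = 0 + 3*(-5) = 0 - 15 = -15)
D(2, 7)*(12 + a(1, 1)) = 5*(12 - 15) = 5*(-3) = -15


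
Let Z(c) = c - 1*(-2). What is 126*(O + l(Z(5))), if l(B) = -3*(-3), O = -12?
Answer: -378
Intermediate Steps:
Z(c) = 2 + c (Z(c) = c + 2 = 2 + c)
l(B) = 9
126*(O + l(Z(5))) = 126*(-12 + 9) = 126*(-3) = -378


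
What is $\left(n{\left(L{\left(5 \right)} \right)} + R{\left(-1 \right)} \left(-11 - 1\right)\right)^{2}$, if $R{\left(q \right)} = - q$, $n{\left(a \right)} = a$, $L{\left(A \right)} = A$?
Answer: $49$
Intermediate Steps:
$\left(n{\left(L{\left(5 \right)} \right)} + R{\left(-1 \right)} \left(-11 - 1\right)\right)^{2} = \left(5 + \left(-1\right) \left(-1\right) \left(-11 - 1\right)\right)^{2} = \left(5 + 1 \left(-12\right)\right)^{2} = \left(5 - 12\right)^{2} = \left(-7\right)^{2} = 49$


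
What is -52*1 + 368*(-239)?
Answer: -88004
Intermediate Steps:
-52*1 + 368*(-239) = -52 - 87952 = -88004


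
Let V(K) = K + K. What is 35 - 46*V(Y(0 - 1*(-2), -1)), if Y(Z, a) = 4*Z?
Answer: -701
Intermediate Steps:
V(K) = 2*K
35 - 46*V(Y(0 - 1*(-2), -1)) = 35 - 92*4*(0 - 1*(-2)) = 35 - 92*4*(0 + 2) = 35 - 92*4*2 = 35 - 92*8 = 35 - 46*16 = 35 - 736 = -701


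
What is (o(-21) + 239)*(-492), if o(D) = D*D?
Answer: -334560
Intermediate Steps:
o(D) = D²
(o(-21) + 239)*(-492) = ((-21)² + 239)*(-492) = (441 + 239)*(-492) = 680*(-492) = -334560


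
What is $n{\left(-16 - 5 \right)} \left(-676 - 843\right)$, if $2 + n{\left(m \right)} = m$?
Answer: $34937$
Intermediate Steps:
$n{\left(m \right)} = -2 + m$
$n{\left(-16 - 5 \right)} \left(-676 - 843\right) = \left(-2 - 21\right) \left(-676 - 843\right) = \left(-2 - 21\right) \left(-1519\right) = \left(-23\right) \left(-1519\right) = 34937$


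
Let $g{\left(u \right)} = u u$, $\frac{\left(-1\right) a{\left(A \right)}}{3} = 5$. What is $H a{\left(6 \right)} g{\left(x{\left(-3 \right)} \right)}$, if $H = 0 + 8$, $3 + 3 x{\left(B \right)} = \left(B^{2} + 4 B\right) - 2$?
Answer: $- \frac{2560}{3} \approx -853.33$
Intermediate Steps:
$x{\left(B \right)} = - \frac{5}{3} + \frac{B^{2}}{3} + \frac{4 B}{3}$ ($x{\left(B \right)} = -1 + \frac{\left(B^{2} + 4 B\right) - 2}{3} = -1 + \frac{-2 + B^{2} + 4 B}{3} = -1 + \left(- \frac{2}{3} + \frac{B^{2}}{3} + \frac{4 B}{3}\right) = - \frac{5}{3} + \frac{B^{2}}{3} + \frac{4 B}{3}$)
$a{\left(A \right)} = -15$ ($a{\left(A \right)} = \left(-3\right) 5 = -15$)
$g{\left(u \right)} = u^{2}$
$H = 8$
$H a{\left(6 \right)} g{\left(x{\left(-3 \right)} \right)} = 8 \left(-15\right) \left(- \frac{5}{3} + \frac{\left(-3\right)^{2}}{3} + \frac{4}{3} \left(-3\right)\right)^{2} = - 120 \left(- \frac{5}{3} + \frac{1}{3} \cdot 9 - 4\right)^{2} = - 120 \left(- \frac{5}{3} + 3 - 4\right)^{2} = - 120 \left(- \frac{8}{3}\right)^{2} = \left(-120\right) \frac{64}{9} = - \frac{2560}{3}$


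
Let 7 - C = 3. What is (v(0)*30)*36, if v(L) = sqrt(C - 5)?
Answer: 1080*I ≈ 1080.0*I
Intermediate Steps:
C = 4 (C = 7 - 1*3 = 7 - 3 = 4)
v(L) = I (v(L) = sqrt(4 - 5) = sqrt(-1) = I)
(v(0)*30)*36 = (I*30)*36 = (30*I)*36 = 1080*I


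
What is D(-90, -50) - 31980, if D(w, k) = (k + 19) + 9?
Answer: -32002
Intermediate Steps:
D(w, k) = 28 + k (D(w, k) = (19 + k) + 9 = 28 + k)
D(-90, -50) - 31980 = (28 - 50) - 31980 = -22 - 31980 = -32002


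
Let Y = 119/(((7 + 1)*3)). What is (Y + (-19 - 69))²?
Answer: 3972049/576 ≈ 6895.9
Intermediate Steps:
Y = 119/24 (Y = 119/((8*3)) = 119/24 ≈ 4.9583)
(Y + (-19 - 69))² = (119/24 + (-19 - 69))² = (119/24 - 88)² = (-1993/24)² = 3972049/576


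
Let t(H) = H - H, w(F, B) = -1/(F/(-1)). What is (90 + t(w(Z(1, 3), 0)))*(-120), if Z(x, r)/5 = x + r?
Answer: -10800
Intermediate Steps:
Z(x, r) = 5*r + 5*x (Z(x, r) = 5*(x + r) = 5*(r + x) = 5*r + 5*x)
w(F, B) = 1/F (w(F, B) = -1/(F*(-1)) = -1/((-F)) = -(-1)/F = 1/F)
t(H) = 0
(90 + t(w(Z(1, 3), 0)))*(-120) = (90 + 0)*(-120) = 90*(-120) = -10800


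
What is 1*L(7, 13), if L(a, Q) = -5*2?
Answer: -10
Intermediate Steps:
L(a, Q) = -10
1*L(7, 13) = 1*(-10) = -10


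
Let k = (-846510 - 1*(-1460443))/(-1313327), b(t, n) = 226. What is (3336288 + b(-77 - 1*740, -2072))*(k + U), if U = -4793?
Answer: -21004657684569416/1313327 ≈ -1.5993e+10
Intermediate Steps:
k = -613933/1313327 (k = (-846510 + 1460443)*(-1/1313327) = 613933*(-1/1313327) = -613933/1313327 ≈ -0.46746)
(3336288 + b(-77 - 1*740, -2072))*(k + U) = (3336288 + 226)*(-613933/1313327 - 4793) = 3336514*(-6295390244/1313327) = -21004657684569416/1313327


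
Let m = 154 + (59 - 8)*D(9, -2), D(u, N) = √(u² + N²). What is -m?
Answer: -154 - 51*√85 ≈ -624.20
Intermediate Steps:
D(u, N) = √(N² + u²)
m = 154 + 51*√85 (m = 154 + (59 - 8)*√((-2)² + 9²) = 154 + 51*√(4 + 81) = 154 + 51*√85 ≈ 624.20)
-m = -(154 + 51*√85) = -154 - 51*√85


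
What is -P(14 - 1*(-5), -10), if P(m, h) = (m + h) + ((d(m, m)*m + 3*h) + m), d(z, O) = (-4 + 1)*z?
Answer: 1085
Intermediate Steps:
d(z, O) = -3*z
P(m, h) = -3*m² + 2*m + 4*h (P(m, h) = (m + h) + (((-3*m)*m + 3*h) + m) = (h + m) + ((-3*m² + 3*h) + m) = (h + m) + (m - 3*m² + 3*h) = -3*m² + 2*m + 4*h)
-P(14 - 1*(-5), -10) = -(-3*(14 - 1*(-5))² + 2*(14 - 1*(-5)) + 4*(-10)) = -(-3*(14 + 5)² + 2*(14 + 5) - 40) = -(-3*19² + 2*19 - 40) = -(-3*361 + 38 - 40) = -(-1083 + 38 - 40) = -1*(-1085) = 1085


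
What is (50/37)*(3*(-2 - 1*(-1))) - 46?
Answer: -1852/37 ≈ -50.054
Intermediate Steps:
(50/37)*(3*(-2 - 1*(-1))) - 46 = (50*(1/37))*(3*(-2 + 1)) - 46 = 50*(3*(-1))/37 - 46 = (50/37)*(-3) - 46 = -150/37 - 46 = -1852/37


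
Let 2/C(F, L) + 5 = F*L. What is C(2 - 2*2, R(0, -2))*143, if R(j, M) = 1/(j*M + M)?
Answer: -143/2 ≈ -71.500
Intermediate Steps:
R(j, M) = 1/(M + M*j) (R(j, M) = 1/(M*j + M) = 1/(M + M*j))
C(F, L) = 2/(-5 + F*L)
C(2 - 2*2, R(0, -2))*143 = (2/(-5 + (2 - 2*2)*(1/((-2)*(1 + 0)))))*143 = (2/(-5 + (2 - 4)*(-½/1)))*143 = (2/(-5 - (-1)))*143 = (2/(-5 - 2*(-½)))*143 = (2/(-5 + 1))*143 = (2/(-4))*143 = (2*(-¼))*143 = -½*143 = -143/2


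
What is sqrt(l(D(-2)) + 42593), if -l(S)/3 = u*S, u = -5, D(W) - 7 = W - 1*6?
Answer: sqrt(42578) ≈ 206.34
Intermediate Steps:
D(W) = 1 + W (D(W) = 7 + (W - 1*6) = 7 + (W - 6) = 7 + (-6 + W) = 1 + W)
l(S) = 15*S (l(S) = -(-15)*S = 15*S)
sqrt(l(D(-2)) + 42593) = sqrt(15*(1 - 2) + 42593) = sqrt(15*(-1) + 42593) = sqrt(-15 + 42593) = sqrt(42578)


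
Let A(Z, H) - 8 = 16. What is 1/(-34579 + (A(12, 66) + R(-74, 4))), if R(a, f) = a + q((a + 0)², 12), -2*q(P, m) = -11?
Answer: -2/69247 ≈ -2.8882e-5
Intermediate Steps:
A(Z, H) = 24 (A(Z, H) = 8 + 16 = 24)
q(P, m) = 11/2 (q(P, m) = -½*(-11) = 11/2)
R(a, f) = 11/2 + a (R(a, f) = a + 11/2 = 11/2 + a)
1/(-34579 + (A(12, 66) + R(-74, 4))) = 1/(-34579 + (24 + (11/2 - 74))) = 1/(-34579 + (24 - 137/2)) = 1/(-34579 - 89/2) = 1/(-69247/2) = -2/69247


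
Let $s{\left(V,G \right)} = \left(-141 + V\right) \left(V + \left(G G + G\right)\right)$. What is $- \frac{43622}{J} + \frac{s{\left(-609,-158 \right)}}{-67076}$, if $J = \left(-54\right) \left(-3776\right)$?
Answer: $\frac{462184103341}{1709633088} \approx 270.34$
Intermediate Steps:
$s{\left(V,G \right)} = \left(-141 + V\right) \left(G + V + G^{2}\right)$ ($s{\left(V,G \right)} = \left(-141 + V\right) \left(V + \left(G^{2} + G\right)\right) = \left(-141 + V\right) \left(V + \left(G + G^{2}\right)\right) = \left(-141 + V\right) \left(G + V + G^{2}\right)$)
$J = 203904$
$- \frac{43622}{J} + \frac{s{\left(-609,-158 \right)}}{-67076} = - \frac{43622}{203904} + \frac{\left(-609\right)^{2} - -22278 - -85869 - 141 \left(-158\right)^{2} - -96222 - 609 \left(-158\right)^{2}}{-67076} = \left(-43622\right) \frac{1}{203904} + \left(370881 + 22278 + 85869 - 3519924 + 96222 - 15203076\right) \left(- \frac{1}{67076}\right) = - \frac{21811}{101952} + \left(370881 + 22278 + 85869 - 3519924 + 96222 - 15203076\right) \left(- \frac{1}{67076}\right) = - \frac{21811}{101952} - - \frac{9073875}{33538} = - \frac{21811}{101952} + \frac{9073875}{33538} = \frac{462184103341}{1709633088}$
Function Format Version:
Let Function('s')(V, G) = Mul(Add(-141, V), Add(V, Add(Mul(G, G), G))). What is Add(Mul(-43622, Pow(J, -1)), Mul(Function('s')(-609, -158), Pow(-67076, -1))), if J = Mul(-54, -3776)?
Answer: Rational(462184103341, 1709633088) ≈ 270.34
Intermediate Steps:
Function('s')(V, G) = Mul(Add(-141, V), Add(G, V, Pow(G, 2))) (Function('s')(V, G) = Mul(Add(-141, V), Add(V, Add(Pow(G, 2), G))) = Mul(Add(-141, V), Add(V, Add(G, Pow(G, 2)))) = Mul(Add(-141, V), Add(G, V, Pow(G, 2))))
J = 203904
Add(Mul(-43622, Pow(J, -1)), Mul(Function('s')(-609, -158), Pow(-67076, -1))) = Add(Mul(-43622, Pow(203904, -1)), Mul(Add(Pow(-609, 2), Mul(-141, -158), Mul(-141, -609), Mul(-141, Pow(-158, 2)), Mul(-158, -609), Mul(-609, Pow(-158, 2))), Pow(-67076, -1))) = Add(Mul(-43622, Rational(1, 203904)), Mul(Add(370881, 22278, 85869, Mul(-141, 24964), 96222, Mul(-609, 24964)), Rational(-1, 67076))) = Add(Rational(-21811, 101952), Mul(Add(370881, 22278, 85869, -3519924, 96222, -15203076), Rational(-1, 67076))) = Add(Rational(-21811, 101952), Mul(-18147750, Rational(-1, 67076))) = Add(Rational(-21811, 101952), Rational(9073875, 33538)) = Rational(462184103341, 1709633088)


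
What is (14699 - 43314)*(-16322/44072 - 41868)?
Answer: 26400525468535/22036 ≈ 1.1981e+9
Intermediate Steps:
(14699 - 43314)*(-16322/44072 - 41868) = -28615*(-16322*1/44072 - 41868) = -28615*(-8161/22036 - 41868) = -28615*(-922611409/22036) = 26400525468535/22036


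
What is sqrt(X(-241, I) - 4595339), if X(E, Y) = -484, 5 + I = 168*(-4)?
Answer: 3*I*sqrt(510647) ≈ 2143.8*I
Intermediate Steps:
I = -677 (I = -5 + 168*(-4) = -5 - 672 = -677)
sqrt(X(-241, I) - 4595339) = sqrt(-484 - 4595339) = sqrt(-4595823) = 3*I*sqrt(510647)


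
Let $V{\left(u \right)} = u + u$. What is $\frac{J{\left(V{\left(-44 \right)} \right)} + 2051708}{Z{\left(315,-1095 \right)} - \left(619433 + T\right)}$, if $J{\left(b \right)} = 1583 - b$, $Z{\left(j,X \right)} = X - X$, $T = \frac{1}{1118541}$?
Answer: $- \frac{2296788600039}{692861207254} \approx -3.3149$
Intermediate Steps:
$T = \frac{1}{1118541} \approx 8.9402 \cdot 10^{-7}$
$Z{\left(j,X \right)} = 0$
$V{\left(u \right)} = 2 u$
$\frac{J{\left(V{\left(-44 \right)} \right)} + 2051708}{Z{\left(315,-1095 \right)} - \left(619433 + T\right)} = \frac{\left(1583 - 2 \left(-44\right)\right) + 2051708}{0 - \frac{692861207254}{1118541}} = \frac{\left(1583 - -88\right) + 2051708}{0 - \frac{692861207254}{1118541}} = \frac{\left(1583 + 88\right) + 2051708}{0 - \frac{692861207254}{1118541}} = \frac{1671 + 2051708}{- \frac{692861207254}{1118541}} = 2053379 \left(- \frac{1118541}{692861207254}\right) = - \frac{2296788600039}{692861207254}$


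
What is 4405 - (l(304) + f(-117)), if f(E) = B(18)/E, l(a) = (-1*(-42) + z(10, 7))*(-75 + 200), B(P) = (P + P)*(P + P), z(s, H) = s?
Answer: -27091/13 ≈ -2083.9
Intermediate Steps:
B(P) = 4*P**2 (B(P) = (2*P)*(2*P) = 4*P**2)
l(a) = 6500 (l(a) = (-1*(-42) + 10)*(-75 + 200) = (42 + 10)*125 = 52*125 = 6500)
f(E) = 1296/E (f(E) = (4*18**2)/E = (4*324)/E = 1296/E)
4405 - (l(304) + f(-117)) = 4405 - (6500 + 1296/(-117)) = 4405 - (6500 + 1296*(-1/117)) = 4405 - (6500 - 144/13) = 4405 - 1*84356/13 = 4405 - 84356/13 = -27091/13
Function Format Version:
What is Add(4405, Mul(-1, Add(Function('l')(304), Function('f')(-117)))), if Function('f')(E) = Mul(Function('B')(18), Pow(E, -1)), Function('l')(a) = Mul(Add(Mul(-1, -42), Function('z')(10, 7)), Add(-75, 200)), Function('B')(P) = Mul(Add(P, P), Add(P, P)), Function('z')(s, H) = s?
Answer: Rational(-27091, 13) ≈ -2083.9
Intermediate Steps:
Function('B')(P) = Mul(4, Pow(P, 2)) (Function('B')(P) = Mul(Mul(2, P), Mul(2, P)) = Mul(4, Pow(P, 2)))
Function('l')(a) = 6500 (Function('l')(a) = Mul(Add(Mul(-1, -42), 10), Add(-75, 200)) = Mul(Add(42, 10), 125) = Mul(52, 125) = 6500)
Function('f')(E) = Mul(1296, Pow(E, -1)) (Function('f')(E) = Mul(Mul(4, Pow(18, 2)), Pow(E, -1)) = Mul(Mul(4, 324), Pow(E, -1)) = Mul(1296, Pow(E, -1)))
Add(4405, Mul(-1, Add(Function('l')(304), Function('f')(-117)))) = Add(4405, Mul(-1, Add(6500, Mul(1296, Pow(-117, -1))))) = Add(4405, Mul(-1, Add(6500, Mul(1296, Rational(-1, 117))))) = Add(4405, Mul(-1, Add(6500, Rational(-144, 13)))) = Add(4405, Mul(-1, Rational(84356, 13))) = Add(4405, Rational(-84356, 13)) = Rational(-27091, 13)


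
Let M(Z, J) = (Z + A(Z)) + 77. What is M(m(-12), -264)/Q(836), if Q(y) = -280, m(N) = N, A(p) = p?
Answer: -53/280 ≈ -0.18929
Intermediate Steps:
M(Z, J) = 77 + 2*Z (M(Z, J) = (Z + Z) + 77 = 2*Z + 77 = 77 + 2*Z)
M(m(-12), -264)/Q(836) = (77 + 2*(-12))/(-280) = (77 - 24)*(-1/280) = 53*(-1/280) = -53/280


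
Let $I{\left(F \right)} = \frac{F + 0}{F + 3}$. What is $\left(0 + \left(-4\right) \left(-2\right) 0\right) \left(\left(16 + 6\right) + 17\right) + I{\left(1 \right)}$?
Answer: $\frac{1}{4} \approx 0.25$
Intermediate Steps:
$I{\left(F \right)} = \frac{F}{3 + F}$
$\left(0 + \left(-4\right) \left(-2\right) 0\right) \left(\left(16 + 6\right) + 17\right) + I{\left(1 \right)} = \left(0 + \left(-4\right) \left(-2\right) 0\right) \left(\left(16 + 6\right) + 17\right) + 1 \frac{1}{3 + 1} = \left(0 + 8 \cdot 0\right) \left(22 + 17\right) + 1 \cdot \frac{1}{4} = \left(0 + 0\right) 39 + 1 \cdot \frac{1}{4} = 0 \cdot 39 + \frac{1}{4} = 0 + \frac{1}{4} = \frac{1}{4}$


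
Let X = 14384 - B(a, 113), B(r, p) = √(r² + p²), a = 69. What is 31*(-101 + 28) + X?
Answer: 12121 - √17530 ≈ 11989.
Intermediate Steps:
B(r, p) = √(p² + r²)
X = 14384 - √17530 (X = 14384 - √(113² + 69²) = 14384 - √(12769 + 4761) = 14384 - √17530 ≈ 14252.)
31*(-101 + 28) + X = 31*(-101 + 28) + (14384 - √17530) = 31*(-73) + (14384 - √17530) = -2263 + (14384 - √17530) = 12121 - √17530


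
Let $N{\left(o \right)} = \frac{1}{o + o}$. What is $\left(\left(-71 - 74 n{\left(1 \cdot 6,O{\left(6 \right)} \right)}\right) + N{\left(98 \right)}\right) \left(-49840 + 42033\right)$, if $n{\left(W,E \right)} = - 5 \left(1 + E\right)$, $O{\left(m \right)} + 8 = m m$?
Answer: $- \frac{16310111155}{196} \approx -8.3215 \cdot 10^{7}$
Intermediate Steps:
$O{\left(m \right)} = -8 + m^{2}$ ($O{\left(m \right)} = -8 + m m = -8 + m^{2}$)
$n{\left(W,E \right)} = -5 - 5 E$
$N{\left(o \right)} = \frac{1}{2 o}$
$\left(\left(-71 - 74 n{\left(1 \cdot 6,O{\left(6 \right)} \right)}\right) + N{\left(98 \right)}\right) \left(-49840 + 42033\right) = \left(\left(-71 - 74 \left(-5 - 5 \left(-8 + 6^{2}\right)\right)\right) + \frac{1}{2 \cdot 98}\right) \left(-49840 + 42033\right) = \left(\left(-71 - 74 \left(-5 - 5 \left(-8 + 36\right)\right)\right) + \frac{1}{2} \cdot \frac{1}{98}\right) \left(-7807\right) = \left(\left(-71 - 74 \left(-5 - 140\right)\right) + \frac{1}{196}\right) \left(-7807\right) = \left(\left(-71 - -10730\right) + \frac{1}{196}\right) \left(-7807\right) = \left(\left(-71 + 10730\right) + \frac{1}{196}\right) \left(-7807\right) = \left(10659 + \frac{1}{196}\right) \left(-7807\right) = \frac{2089165}{196} \left(-7807\right) = - \frac{16310111155}{196}$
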